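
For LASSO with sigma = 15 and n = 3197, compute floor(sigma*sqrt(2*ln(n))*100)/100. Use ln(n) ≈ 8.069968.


ln(3197) ≈ 8.069968.
2*ln(n) ≈ 16.139936.
sqrt(2*ln(n)) ≈ sqrt(16.139936) ≈ 4.017454.
lambda ≈ 15*4.017454 = 60.26181.
floor(lambda*100)/100 = 60.26.

60.26


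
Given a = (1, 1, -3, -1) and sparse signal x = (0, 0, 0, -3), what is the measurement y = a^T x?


Non-zero terms: ['-1*-3']
Products: [3]
y = sum = 3.

3


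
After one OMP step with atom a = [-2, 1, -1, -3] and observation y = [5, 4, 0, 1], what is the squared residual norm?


a^T a = 15.
a^T y = -9.
coeff = -9/15 = -3/5.
||r||^2 = 183/5.

183/5


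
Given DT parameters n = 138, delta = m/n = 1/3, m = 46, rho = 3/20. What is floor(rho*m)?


m = 1/3*138 = 46.
rho = 3/20.
rho*m = 3/20*46 = 6.9.
k = floor(6.9) = 6.

6


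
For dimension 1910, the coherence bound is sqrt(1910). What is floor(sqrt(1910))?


43^2 = 1849 <= 1910 < 1936 = 44^2, so 43 <= sqrt(1910) < 44.
floor(sqrt(1910)) = 43.

43


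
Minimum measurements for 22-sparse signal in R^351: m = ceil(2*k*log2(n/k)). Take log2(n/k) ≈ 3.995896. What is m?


log2(n/k) = log2(351/22) ≈ 3.995896.
2*k*log2(n/k) ≈ 2*22*3.995896 = 175.819424.
m = ceil(175.819424) = 176.

176


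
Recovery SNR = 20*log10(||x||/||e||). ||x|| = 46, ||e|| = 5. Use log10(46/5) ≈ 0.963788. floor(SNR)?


||x||/||e|| = 46/5.
log10(46/5) ≈ 0.963788.
20*log10(||x||/||e||) ≈ 20*0.963788 = 19.27576.
floor(19.27576) = 19.

19


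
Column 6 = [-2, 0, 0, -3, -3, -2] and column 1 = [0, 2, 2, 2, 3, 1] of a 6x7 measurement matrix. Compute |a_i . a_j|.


Inner product: -2*0 + 0*2 + 0*2 + -3*2 + -3*3 + -2*1
Products: [0, 0, 0, -6, -9, -2]
Sum = -17.
|dot| = 17.

17


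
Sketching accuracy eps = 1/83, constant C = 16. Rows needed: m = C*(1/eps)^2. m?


1/eps = 83.
(1/eps)^2 = 6889.
m = 16*6889 = 110224.

110224


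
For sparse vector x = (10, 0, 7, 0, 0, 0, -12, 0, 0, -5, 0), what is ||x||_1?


Non-zero entries: [(0, 10), (2, 7), (6, -12), (9, -5)]
Absolute values: [10, 7, 12, 5]
||x||_1 = sum = 34.

34


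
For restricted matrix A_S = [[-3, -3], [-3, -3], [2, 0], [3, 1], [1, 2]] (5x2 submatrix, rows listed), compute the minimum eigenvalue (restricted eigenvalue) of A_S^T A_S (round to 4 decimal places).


A_S^T A_S = [[32, 23], [23, 23]].
trace = 55.
det = 207.
disc = trace^2 - 4*det = 3025 - 4*207 = 2197.
sqrt(2197) ≈ 46.872167.
lam_min = (55 - sqrt(2197))/2 ≈ (55 - 46.872167)/2 = 4.0639165 ≈ 4.0639.

4.0639


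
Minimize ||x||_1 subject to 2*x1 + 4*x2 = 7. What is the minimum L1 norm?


Axis intercepts:
  x1 = 7/2, x2 = 0: L1 = 7/2
  x1 = 0, x2 = 7/4: L1 = 7/4
x* = (0, 7/4)
||x*||_1 = 7/4.

7/4


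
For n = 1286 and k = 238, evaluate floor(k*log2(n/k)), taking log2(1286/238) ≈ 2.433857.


log2(n/k) = log2(1286/238) ≈ 2.433857.
k*log2(n/k) ≈ 238*2.433857 = 579.257966.
floor(579.257966) = 579.

579


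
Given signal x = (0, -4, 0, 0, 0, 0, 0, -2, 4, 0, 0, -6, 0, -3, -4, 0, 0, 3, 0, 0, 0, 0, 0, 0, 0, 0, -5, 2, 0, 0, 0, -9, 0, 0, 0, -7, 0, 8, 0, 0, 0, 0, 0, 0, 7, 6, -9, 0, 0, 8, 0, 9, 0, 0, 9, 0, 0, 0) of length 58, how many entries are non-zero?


Non-zero positions: [1, 7, 8, 11, 13, 14, 17, 26, 27, 31, 35, 37, 44, 45, 46, 49, 51, 54].
Sparsity = 18.

18


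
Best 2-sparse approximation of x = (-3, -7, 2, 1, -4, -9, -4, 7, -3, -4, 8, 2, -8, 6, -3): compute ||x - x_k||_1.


Sorted |x_i| descending: [9, 8, 8, 7, 7, 6, 4, 4, 4, 3, 3, 3, 2, 2, 1]
Keep top 2: [9, 8]
Tail entries: [8, 7, 7, 6, 4, 4, 4, 3, 3, 3, 2, 2, 1]
L1 error = sum of tail = 54.

54


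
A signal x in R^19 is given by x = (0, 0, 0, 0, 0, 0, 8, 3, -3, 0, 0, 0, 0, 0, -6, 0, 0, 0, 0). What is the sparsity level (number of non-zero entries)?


Non-zero positions: [6, 7, 8, 14].
Sparsity = 4.

4


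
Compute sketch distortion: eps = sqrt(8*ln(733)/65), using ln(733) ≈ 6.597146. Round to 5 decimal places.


ln(733) ≈ 6.597146.
8*ln(N)/m ≈ 8*6.597146/65 ≈ 0.81195643.
eps = sqrt(0.81195643) ≈ 0.9010863 ≈ 0.90109.

0.90109


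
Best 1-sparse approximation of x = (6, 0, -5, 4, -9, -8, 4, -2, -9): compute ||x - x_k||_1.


Sorted |x_i| descending: [9, 9, 8, 6, 5, 4, 4, 2, 0]
Keep top 1: [9]
Tail entries: [9, 8, 6, 5, 4, 4, 2, 0]
L1 error = sum of tail = 38.

38


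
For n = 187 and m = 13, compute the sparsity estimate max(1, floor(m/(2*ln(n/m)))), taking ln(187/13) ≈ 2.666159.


n/m = 187/13.
ln(n/m) ≈ 2.666159.
2*ln(n/m) ≈ 5.332318.
m/(2*ln(n/m)) ≈ 13/5.332318 ≈ 2.438.
floor = 2.
k_max = max(1, 2) = 2.

2


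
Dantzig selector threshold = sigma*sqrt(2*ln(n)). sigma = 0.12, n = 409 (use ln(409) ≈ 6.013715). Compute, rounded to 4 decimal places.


ln(409) ≈ 6.013715.
2*ln(n) ≈ 12.02743.
sqrt(2*ln(n)) ≈ sqrt(12.02743) ≈ 3.468059.
threshold ≈ 0.12*3.468059 = 0.41616708 ≈ 0.4162.

0.4162


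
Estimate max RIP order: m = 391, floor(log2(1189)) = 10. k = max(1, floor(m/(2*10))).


floor(log2(1189)) = 10.
2*10 = 20.
m/(2*floor(log2(n))) = 391/20 ≈ 19.55.
floor = 19.
k = max(1, 19) = 19.

19


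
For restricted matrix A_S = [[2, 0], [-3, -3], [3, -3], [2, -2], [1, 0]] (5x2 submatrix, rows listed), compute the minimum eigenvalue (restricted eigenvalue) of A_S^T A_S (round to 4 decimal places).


A_S^T A_S = [[27, -4], [-4, 22]].
trace = 49.
det = 578.
disc = trace^2 - 4*det = 2401 - 4*578 = 89.
sqrt(89) ≈ 9.433981.
lam_min = (49 - sqrt(89))/2 ≈ (49 - 9.433981)/2 = 19.7830095 ≈ 19.7830.

19.7830


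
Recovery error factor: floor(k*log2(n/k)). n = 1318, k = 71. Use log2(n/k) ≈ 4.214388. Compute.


log2(n/k) = log2(1318/71) ≈ 4.214388.
k*log2(n/k) ≈ 71*4.214388 = 299.221548.
floor(299.221548) = 299.

299


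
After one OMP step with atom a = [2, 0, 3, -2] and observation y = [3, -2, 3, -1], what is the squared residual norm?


a^T a = 17.
a^T y = 17.
coeff = 17/17 = 1.
||r||^2 = 6.

6


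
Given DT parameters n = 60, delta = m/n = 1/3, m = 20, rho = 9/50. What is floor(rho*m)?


m = 1/3*60 = 20.
rho = 9/50.
rho*m = 9/50*20 = 3.6.
k = floor(3.6) = 3.

3


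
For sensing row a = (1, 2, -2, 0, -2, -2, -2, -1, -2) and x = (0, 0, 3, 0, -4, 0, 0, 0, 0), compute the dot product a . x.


Non-zero terms: ['-2*3', '-2*-4']
Products: [-6, 8]
y = sum = 2.

2


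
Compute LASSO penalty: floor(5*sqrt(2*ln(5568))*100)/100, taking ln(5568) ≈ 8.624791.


ln(5568) ≈ 8.624791.
2*ln(n) ≈ 17.249582.
sqrt(2*ln(n)) ≈ sqrt(17.249582) ≈ 4.153262.
lambda ≈ 5*4.153262 = 20.76631.
floor(lambda*100)/100 = 20.76.

20.76


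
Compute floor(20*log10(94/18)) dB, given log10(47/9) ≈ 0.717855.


||x||/||e|| = 94/18 = 47/9.
log10(47/9) ≈ 0.717855.
20*log10(||x||/||e||) ≈ 20*0.717855 = 14.3571.
floor(14.3571) = 14.

14


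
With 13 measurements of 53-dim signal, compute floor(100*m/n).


100*m/n = 100*13/53 ≈ 24.5283.
floor = 24.

24


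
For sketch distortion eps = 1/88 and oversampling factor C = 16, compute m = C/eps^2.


1/eps = 88.
(1/eps)^2 = 7744.
m = 16*7744 = 123904.

123904


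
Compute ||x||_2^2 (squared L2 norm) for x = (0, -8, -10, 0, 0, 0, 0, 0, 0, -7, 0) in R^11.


Non-zero entries: [(1, -8), (2, -10), (9, -7)]
Squares: [64, 100, 49]
||x||_2^2 = sum = 213.

213


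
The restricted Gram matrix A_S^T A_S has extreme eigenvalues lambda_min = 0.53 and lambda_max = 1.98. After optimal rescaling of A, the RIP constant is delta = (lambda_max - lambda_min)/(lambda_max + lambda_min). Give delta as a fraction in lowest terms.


lambda_max - lambda_min = 1.98 - 0.53 = 1.45.
lambda_max + lambda_min = 1.98 + 0.53 = 2.51.
delta = 1.45/2.51 = 145/251.

145/251


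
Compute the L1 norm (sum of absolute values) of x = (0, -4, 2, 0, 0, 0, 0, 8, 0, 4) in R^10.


Non-zero entries: [(1, -4), (2, 2), (7, 8), (9, 4)]
Absolute values: [4, 2, 8, 4]
||x||_1 = sum = 18.

18


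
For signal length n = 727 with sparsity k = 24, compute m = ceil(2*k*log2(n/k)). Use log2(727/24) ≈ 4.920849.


log2(n/k) = log2(727/24) ≈ 4.920849.
2*k*log2(n/k) ≈ 2*24*4.920849 = 236.200752.
m = ceil(236.200752) = 237.

237


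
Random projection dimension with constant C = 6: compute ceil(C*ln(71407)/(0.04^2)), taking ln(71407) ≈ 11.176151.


ln(71407) ≈ 11.176151.
eps^2 = 0.04^2 = 0.0016.
C*ln(N)/eps^2 ≈ 6*11.176151/0.0016 ≈ 41910.5663.
m = ceil(41910.5663) = 41911.

41911


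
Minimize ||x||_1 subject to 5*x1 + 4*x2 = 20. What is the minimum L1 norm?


Axis intercepts:
  x1 = 4, x2 = 0: L1 = 4
  x1 = 0, x2 = 5: L1 = 5
x* = (4, 0)
||x*||_1 = 4.

4


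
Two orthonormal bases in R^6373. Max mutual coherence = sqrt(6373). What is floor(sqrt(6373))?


79^2 = 6241 <= 6373 < 6400 = 80^2, so 79 <= sqrt(6373) < 80.
floor(sqrt(6373)) = 79.

79


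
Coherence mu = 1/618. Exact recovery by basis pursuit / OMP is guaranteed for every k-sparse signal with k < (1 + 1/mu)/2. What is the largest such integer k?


1/mu = 618.
1 + 1/mu = 619.
(1 + 1/mu)/2 = 309.5 is not an integer, so k_max = floor(309.5) = 309.

309


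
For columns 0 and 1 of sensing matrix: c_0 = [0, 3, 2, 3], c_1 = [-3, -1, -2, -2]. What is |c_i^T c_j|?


Inner product: 0*-3 + 3*-1 + 2*-2 + 3*-2
Products: [0, -3, -4, -6]
Sum = -13.
|dot| = 13.

13


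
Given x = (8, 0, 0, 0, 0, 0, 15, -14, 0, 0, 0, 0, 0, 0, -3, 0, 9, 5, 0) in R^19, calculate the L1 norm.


Non-zero entries: [(0, 8), (6, 15), (7, -14), (14, -3), (16, 9), (17, 5)]
Absolute values: [8, 15, 14, 3, 9, 5]
||x||_1 = sum = 54.

54


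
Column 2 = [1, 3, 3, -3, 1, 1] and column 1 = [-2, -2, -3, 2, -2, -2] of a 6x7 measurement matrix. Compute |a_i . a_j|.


Inner product: 1*-2 + 3*-2 + 3*-3 + -3*2 + 1*-2 + 1*-2
Products: [-2, -6, -9, -6, -2, -2]
Sum = -27.
|dot| = 27.

27


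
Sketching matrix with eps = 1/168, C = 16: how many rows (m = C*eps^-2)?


1/eps = 168.
(1/eps)^2 = 28224.
m = 16*28224 = 451584.

451584


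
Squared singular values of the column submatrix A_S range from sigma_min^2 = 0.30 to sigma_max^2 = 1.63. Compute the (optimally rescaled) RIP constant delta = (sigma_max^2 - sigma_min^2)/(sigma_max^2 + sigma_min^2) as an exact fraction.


lambda_max - lambda_min = 1.63 - 0.30 = 1.33.
lambda_max + lambda_min = 1.63 + 0.30 = 1.93.
delta = 1.33/1.93 = 133/193.

133/193


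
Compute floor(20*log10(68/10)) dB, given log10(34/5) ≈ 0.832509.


||x||/||e|| = 68/10 = 34/5.
log10(34/5) ≈ 0.832509.
20*log10(||x||/||e||) ≈ 20*0.832509 = 16.65018.
floor(16.65018) = 16.

16


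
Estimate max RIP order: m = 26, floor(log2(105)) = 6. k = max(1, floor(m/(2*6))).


floor(log2(105)) = 6.
2*6 = 12.
m/(2*floor(log2(n))) = 26/12 ≈ 2.1667.
floor = 2.
k = max(1, 2) = 2.

2


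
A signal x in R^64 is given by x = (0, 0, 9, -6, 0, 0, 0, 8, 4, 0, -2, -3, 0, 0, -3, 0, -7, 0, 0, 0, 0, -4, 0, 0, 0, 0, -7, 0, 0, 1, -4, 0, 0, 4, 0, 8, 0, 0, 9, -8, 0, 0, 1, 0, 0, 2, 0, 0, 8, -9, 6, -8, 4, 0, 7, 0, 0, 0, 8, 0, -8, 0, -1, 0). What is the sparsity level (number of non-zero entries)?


Non-zero positions: [2, 3, 7, 8, 10, 11, 14, 16, 21, 26, 29, 30, 33, 35, 38, 39, 42, 45, 48, 49, 50, 51, 52, 54, 58, 60, 62].
Sparsity = 27.

27


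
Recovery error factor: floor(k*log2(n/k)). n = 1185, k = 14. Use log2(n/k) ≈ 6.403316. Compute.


log2(n/k) = log2(1185/14) ≈ 6.403316.
k*log2(n/k) ≈ 14*6.403316 = 89.646424.
floor(89.646424) = 89.

89


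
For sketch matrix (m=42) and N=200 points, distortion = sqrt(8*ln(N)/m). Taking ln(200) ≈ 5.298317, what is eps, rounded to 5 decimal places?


ln(200) ≈ 5.298317.
8*ln(N)/m ≈ 8*5.298317/42 ≈ 1.00920324.
eps = sqrt(1.00920324) ≈ 1.0045911 ≈ 1.00459.

1.00459


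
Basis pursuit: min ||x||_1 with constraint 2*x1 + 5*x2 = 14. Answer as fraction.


Axis intercepts:
  x1 = 7, x2 = 0: L1 = 7
  x1 = 0, x2 = 14/5: L1 = 14/5
x* = (0, 14/5)
||x*||_1 = 14/5.

14/5


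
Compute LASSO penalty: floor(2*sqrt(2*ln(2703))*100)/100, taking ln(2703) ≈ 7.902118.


ln(2703) ≈ 7.902118.
2*ln(n) ≈ 15.804236.
sqrt(2*ln(n)) ≈ sqrt(15.804236) ≈ 3.975454.
lambda ≈ 2*3.975454 = 7.950908.
floor(lambda*100)/100 = 7.95.

7.95


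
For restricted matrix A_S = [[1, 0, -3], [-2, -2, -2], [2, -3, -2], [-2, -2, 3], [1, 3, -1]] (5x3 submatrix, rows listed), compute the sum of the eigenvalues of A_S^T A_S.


Sum of eigenvalues of A_S^T A_S = trace(A_S^T A_S) = sum of squared column norms of A_S.
A_S^T A_S diagonal: [14, 26, 27].
trace = 14 + 26 + 27 = 67.

67


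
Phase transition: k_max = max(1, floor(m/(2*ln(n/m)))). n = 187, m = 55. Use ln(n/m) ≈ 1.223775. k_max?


n/m = 187/55 = 17/5.
ln(n/m) ≈ 1.223775.
2*ln(n/m) ≈ 2.44755.
m/(2*ln(n/m)) ≈ 55/2.44755 ≈ 22.4715.
floor = 22.
k_max = max(1, 22) = 22.

22


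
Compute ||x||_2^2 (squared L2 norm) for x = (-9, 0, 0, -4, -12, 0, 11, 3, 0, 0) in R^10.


Non-zero entries: [(0, -9), (3, -4), (4, -12), (6, 11), (7, 3)]
Squares: [81, 16, 144, 121, 9]
||x||_2^2 = sum = 371.

371


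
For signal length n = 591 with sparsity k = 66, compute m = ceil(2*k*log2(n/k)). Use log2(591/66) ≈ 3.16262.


log2(n/k) = log2(591/66) ≈ 3.16262.
2*k*log2(n/k) ≈ 2*66*3.16262 = 417.46584.
m = ceil(417.46584) = 418.

418


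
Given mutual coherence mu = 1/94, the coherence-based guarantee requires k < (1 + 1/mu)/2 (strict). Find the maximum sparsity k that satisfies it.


1/mu = 94.
1 + 1/mu = 95.
(1 + 1/mu)/2 = 47.5 is not an integer, so k_max = floor(47.5) = 47.

47


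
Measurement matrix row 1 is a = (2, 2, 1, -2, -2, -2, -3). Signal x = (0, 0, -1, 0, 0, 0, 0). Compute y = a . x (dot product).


Non-zero terms: ['1*-1']
Products: [-1]
y = sum = -1.

-1


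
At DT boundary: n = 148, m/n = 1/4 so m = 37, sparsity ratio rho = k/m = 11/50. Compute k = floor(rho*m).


m = 1/4*148 = 37.
rho = 11/50.
rho*m = 11/50*37 = 8.14.
k = floor(8.14) = 8.

8


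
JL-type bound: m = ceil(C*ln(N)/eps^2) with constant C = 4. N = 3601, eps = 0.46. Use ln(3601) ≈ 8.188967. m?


ln(3601) ≈ 8.188967.
eps^2 = 0.46^2 = 0.2116.
C*ln(N)/eps^2 ≈ 4*8.188967/0.2116 ≈ 154.8009.
m = ceil(154.8009) = 155.

155


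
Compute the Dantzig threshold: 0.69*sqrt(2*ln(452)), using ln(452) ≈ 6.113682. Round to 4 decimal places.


ln(452) ≈ 6.113682.
2*ln(n) ≈ 12.227364.
sqrt(2*ln(n)) ≈ sqrt(12.227364) ≈ 3.496765.
threshold ≈ 0.69*3.496765 = 2.41276785 ≈ 2.4128.

2.4128


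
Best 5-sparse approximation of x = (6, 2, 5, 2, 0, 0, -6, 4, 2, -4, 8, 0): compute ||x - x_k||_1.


Sorted |x_i| descending: [8, 6, 6, 5, 4, 4, 2, 2, 2, 0, 0, 0]
Keep top 5: [8, 6, 6, 5, 4]
Tail entries: [4, 2, 2, 2, 0, 0, 0]
L1 error = sum of tail = 10.

10


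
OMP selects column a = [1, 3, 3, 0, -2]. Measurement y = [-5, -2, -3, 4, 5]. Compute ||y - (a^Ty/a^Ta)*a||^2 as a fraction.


a^T a = 23.
a^T y = -30.
coeff = -30/23 = -30/23.
||r||^2 = 917/23.

917/23


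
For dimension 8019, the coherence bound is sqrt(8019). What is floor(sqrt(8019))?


89^2 = 7921 <= 8019 < 8100 = 90^2, so 89 <= sqrt(8019) < 90.
floor(sqrt(8019)) = 89.

89


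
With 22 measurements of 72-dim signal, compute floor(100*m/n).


100*m/n = 100*22/72 ≈ 30.5556.
floor = 30.

30


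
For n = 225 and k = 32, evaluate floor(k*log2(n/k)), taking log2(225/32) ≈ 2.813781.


log2(n/k) = log2(225/32) ≈ 2.813781.
k*log2(n/k) ≈ 32*2.813781 = 90.040992.
floor(90.040992) = 90.

90


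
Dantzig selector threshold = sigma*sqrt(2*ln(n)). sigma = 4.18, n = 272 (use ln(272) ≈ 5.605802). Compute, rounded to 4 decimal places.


ln(272) ≈ 5.605802.
2*ln(n) ≈ 11.211604.
sqrt(2*ln(n)) ≈ sqrt(11.211604) ≈ 3.348373.
threshold ≈ 4.18*3.348373 = 13.99619914 ≈ 13.9962.

13.9962


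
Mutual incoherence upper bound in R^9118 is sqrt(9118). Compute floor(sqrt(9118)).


95^2 = 9025 <= 9118 < 9216 = 96^2, so 95 <= sqrt(9118) < 96.
floor(sqrt(9118)) = 95.

95


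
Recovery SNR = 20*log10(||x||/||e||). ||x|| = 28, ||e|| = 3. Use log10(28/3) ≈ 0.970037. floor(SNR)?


||x||/||e|| = 28/3.
log10(28/3) ≈ 0.970037.
20*log10(||x||/||e||) ≈ 20*0.970037 = 19.40074.
floor(19.40074) = 19.

19


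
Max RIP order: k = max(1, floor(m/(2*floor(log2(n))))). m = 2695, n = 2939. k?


floor(log2(2939)) = 11.
2*11 = 22.
m/(2*floor(log2(n))) = 2695/22 ≈ 122.5.
floor = 122.
k = max(1, 122) = 122.

122


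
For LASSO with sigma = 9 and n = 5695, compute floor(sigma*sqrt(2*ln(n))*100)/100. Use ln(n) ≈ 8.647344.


ln(5695) ≈ 8.647344.
2*ln(n) ≈ 17.294688.
sqrt(2*ln(n)) ≈ sqrt(17.294688) ≈ 4.158688.
lambda ≈ 9*4.158688 = 37.428192.
floor(lambda*100)/100 = 37.42.

37.42


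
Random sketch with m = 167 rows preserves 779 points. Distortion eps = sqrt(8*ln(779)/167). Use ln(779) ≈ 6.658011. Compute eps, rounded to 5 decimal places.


ln(779) ≈ 6.658011.
8*ln(N)/m ≈ 8*6.658011/167 ≈ 0.31894663.
eps = sqrt(0.31894663) ≈ 0.5647536 ≈ 0.56475.

0.56475


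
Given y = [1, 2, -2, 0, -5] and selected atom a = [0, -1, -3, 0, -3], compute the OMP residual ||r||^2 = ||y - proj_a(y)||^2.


a^T a = 19.
a^T y = 19.
coeff = 19/19 = 1.
||r||^2 = 15.

15


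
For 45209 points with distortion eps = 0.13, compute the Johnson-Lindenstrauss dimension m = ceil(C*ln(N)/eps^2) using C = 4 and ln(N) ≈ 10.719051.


ln(45209) ≈ 10.719051.
eps^2 = 0.13^2 = 0.0169.
C*ln(N)/eps^2 ≈ 4*10.719051/0.0169 ≈ 2537.0535.
m = ceil(2537.0535) = 2538.

2538


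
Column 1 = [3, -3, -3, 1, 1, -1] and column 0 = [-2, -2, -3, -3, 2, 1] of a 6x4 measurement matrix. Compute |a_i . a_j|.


Inner product: 3*-2 + -3*-2 + -3*-3 + 1*-3 + 1*2 + -1*1
Products: [-6, 6, 9, -3, 2, -1]
Sum = 7.
|dot| = 7.

7


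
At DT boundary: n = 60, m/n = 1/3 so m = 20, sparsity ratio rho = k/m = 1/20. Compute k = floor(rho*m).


m = 1/3*60 = 20.
rho = 1/20.
rho*m = 1/20*20 = 1.
k = floor(1) = 1.

1


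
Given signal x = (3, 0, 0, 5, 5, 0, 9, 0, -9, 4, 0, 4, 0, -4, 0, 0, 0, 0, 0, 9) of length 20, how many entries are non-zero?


Non-zero positions: [0, 3, 4, 6, 8, 9, 11, 13, 19].
Sparsity = 9.

9


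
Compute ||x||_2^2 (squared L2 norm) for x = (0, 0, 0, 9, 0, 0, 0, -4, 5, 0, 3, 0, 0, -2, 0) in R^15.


Non-zero entries: [(3, 9), (7, -4), (8, 5), (10, 3), (13, -2)]
Squares: [81, 16, 25, 9, 4]
||x||_2^2 = sum = 135.

135


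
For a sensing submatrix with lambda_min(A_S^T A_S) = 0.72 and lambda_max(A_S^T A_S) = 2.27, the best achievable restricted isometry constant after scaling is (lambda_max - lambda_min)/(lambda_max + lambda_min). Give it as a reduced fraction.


lambda_max - lambda_min = 2.27 - 0.72 = 1.55.
lambda_max + lambda_min = 2.27 + 0.72 = 2.99.
delta = 1.55/2.99 = 155/299.

155/299


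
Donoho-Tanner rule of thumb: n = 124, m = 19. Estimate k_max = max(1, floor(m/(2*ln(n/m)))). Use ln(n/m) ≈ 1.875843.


n/m = 124/19.
ln(n/m) ≈ 1.875843.
2*ln(n/m) ≈ 3.751686.
m/(2*ln(n/m)) ≈ 19/3.751686 ≈ 5.0644.
floor = 5.
k_max = max(1, 5) = 5.

5


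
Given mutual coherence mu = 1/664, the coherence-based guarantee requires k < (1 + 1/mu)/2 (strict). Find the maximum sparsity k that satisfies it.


1/mu = 664.
1 + 1/mu = 665.
(1 + 1/mu)/2 = 332.5 is not an integer, so k_max = floor(332.5) = 332.

332


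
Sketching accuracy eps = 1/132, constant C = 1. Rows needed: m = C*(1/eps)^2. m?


1/eps = 132.
(1/eps)^2 = 17424.
m = 1*17424 = 17424.

17424


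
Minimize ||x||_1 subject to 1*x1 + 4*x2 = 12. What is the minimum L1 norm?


Axis intercepts:
  x1 = 12, x2 = 0: L1 = 12
  x1 = 0, x2 = 3: L1 = 3
x* = (0, 3)
||x*||_1 = 3.

3


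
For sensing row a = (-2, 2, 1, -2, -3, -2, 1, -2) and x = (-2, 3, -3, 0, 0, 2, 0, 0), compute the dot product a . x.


Non-zero terms: ['-2*-2', '2*3', '1*-3', '-2*2']
Products: [4, 6, -3, -4]
y = sum = 3.

3


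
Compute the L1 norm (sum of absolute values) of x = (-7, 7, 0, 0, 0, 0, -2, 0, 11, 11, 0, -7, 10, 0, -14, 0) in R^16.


Non-zero entries: [(0, -7), (1, 7), (6, -2), (8, 11), (9, 11), (11, -7), (12, 10), (14, -14)]
Absolute values: [7, 7, 2, 11, 11, 7, 10, 14]
||x||_1 = sum = 69.

69


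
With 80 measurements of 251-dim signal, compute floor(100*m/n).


100*m/n = 100*80/251 ≈ 31.8725.
floor = 31.

31


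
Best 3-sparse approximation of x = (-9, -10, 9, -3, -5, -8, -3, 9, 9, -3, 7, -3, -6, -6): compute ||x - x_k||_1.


Sorted |x_i| descending: [10, 9, 9, 9, 9, 8, 7, 6, 6, 5, 3, 3, 3, 3]
Keep top 3: [10, 9, 9]
Tail entries: [9, 9, 8, 7, 6, 6, 5, 3, 3, 3, 3]
L1 error = sum of tail = 62.

62


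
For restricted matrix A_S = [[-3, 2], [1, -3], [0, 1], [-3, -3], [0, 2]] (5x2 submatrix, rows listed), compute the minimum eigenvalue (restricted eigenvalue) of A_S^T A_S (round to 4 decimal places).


A_S^T A_S = [[19, 0], [0, 27]].
trace = 46.
det = 513.
disc = trace^2 - 4*det = 2116 - 4*513 = 64.
sqrt(64) = 8.
lam_min = (46 - 8)/2 = 19 = 19.0000.

19.0000


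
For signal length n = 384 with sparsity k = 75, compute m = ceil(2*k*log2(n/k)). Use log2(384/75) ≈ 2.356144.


log2(n/k) = log2(384/75) ≈ 2.356144.
2*k*log2(n/k) ≈ 2*75*2.356144 = 353.4216.
m = ceil(353.4216) = 354.

354


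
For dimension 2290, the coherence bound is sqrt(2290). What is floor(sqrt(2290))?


47^2 = 2209 <= 2290 < 2304 = 48^2, so 47 <= sqrt(2290) < 48.
floor(sqrt(2290)) = 47.

47


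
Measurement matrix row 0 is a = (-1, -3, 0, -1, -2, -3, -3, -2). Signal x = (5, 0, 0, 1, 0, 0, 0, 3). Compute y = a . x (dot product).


Non-zero terms: ['-1*5', '-1*1', '-2*3']
Products: [-5, -1, -6]
y = sum = -12.

-12


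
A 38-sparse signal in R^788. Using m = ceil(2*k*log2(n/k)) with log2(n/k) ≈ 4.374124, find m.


log2(n/k) = log2(788/38) ≈ 4.374124.
2*k*log2(n/k) ≈ 2*38*4.374124 = 332.433424.
m = ceil(332.433424) = 333.

333


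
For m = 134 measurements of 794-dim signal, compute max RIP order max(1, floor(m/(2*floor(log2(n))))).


floor(log2(794)) = 9.
2*9 = 18.
m/(2*floor(log2(n))) = 134/18 ≈ 7.4444.
floor = 7.
k = max(1, 7) = 7.

7


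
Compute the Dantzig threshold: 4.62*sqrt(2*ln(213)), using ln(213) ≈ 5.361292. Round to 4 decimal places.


ln(213) ≈ 5.361292.
2*ln(n) ≈ 10.722584.
sqrt(2*ln(n)) ≈ sqrt(10.722584) ≈ 3.274536.
threshold ≈ 4.62*3.274536 = 15.12835632 ≈ 15.1284.

15.1284


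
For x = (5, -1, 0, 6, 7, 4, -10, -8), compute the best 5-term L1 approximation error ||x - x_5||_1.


Sorted |x_i| descending: [10, 8, 7, 6, 5, 4, 1, 0]
Keep top 5: [10, 8, 7, 6, 5]
Tail entries: [4, 1, 0]
L1 error = sum of tail = 5.

5


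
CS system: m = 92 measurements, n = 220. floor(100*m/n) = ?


100*m/n = 100*92/220 ≈ 41.8182.
floor = 41.

41


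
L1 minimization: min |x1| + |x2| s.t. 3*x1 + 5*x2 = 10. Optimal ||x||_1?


Axis intercepts:
  x1 = 10/3, x2 = 0: L1 = 10/3
  x1 = 0, x2 = 2: L1 = 2
x* = (0, 2)
||x*||_1 = 2.

2


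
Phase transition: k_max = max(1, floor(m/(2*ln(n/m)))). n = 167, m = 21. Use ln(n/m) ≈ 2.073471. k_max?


n/m = 167/21.
ln(n/m) ≈ 2.073471.
2*ln(n/m) ≈ 4.146942.
m/(2*ln(n/m)) ≈ 21/4.146942 ≈ 5.064.
floor = 5.
k_max = max(1, 5) = 5.

5


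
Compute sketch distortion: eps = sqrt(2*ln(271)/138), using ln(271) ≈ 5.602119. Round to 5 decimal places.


ln(271) ≈ 5.602119.
2*ln(N)/m ≈ 2*5.602119/138 ≈ 0.08119013.
eps = sqrt(0.08119013) ≈ 0.2849388 ≈ 0.28494.

0.28494


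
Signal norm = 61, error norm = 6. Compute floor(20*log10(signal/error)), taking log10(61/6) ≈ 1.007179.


||x||/||e|| = 61/6.
log10(61/6) ≈ 1.007179.
20*log10(||x||/||e||) ≈ 20*1.007179 = 20.14358.
floor(20.14358) = 20.

20


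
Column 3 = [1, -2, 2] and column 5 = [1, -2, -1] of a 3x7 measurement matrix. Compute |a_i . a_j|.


Inner product: 1*1 + -2*-2 + 2*-1
Products: [1, 4, -2]
Sum = 3.
|dot| = 3.

3


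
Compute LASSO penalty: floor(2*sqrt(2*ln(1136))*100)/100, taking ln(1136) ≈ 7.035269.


ln(1136) ≈ 7.035269.
2*ln(n) ≈ 14.070538.
sqrt(2*ln(n)) ≈ sqrt(14.070538) ≈ 3.751072.
lambda ≈ 2*3.751072 = 7.502144.
floor(lambda*100)/100 = 7.50.

7.50


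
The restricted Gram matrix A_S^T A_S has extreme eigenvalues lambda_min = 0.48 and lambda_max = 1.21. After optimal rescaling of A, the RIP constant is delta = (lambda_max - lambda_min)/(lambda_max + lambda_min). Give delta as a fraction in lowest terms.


lambda_max - lambda_min = 1.21 - 0.48 = 0.73.
lambda_max + lambda_min = 1.21 + 0.48 = 1.69.
delta = 0.73/1.69 = 73/169.

73/169


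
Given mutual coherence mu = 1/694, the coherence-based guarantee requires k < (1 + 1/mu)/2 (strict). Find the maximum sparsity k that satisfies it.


1/mu = 694.
1 + 1/mu = 695.
(1 + 1/mu)/2 = 347.5 is not an integer, so k_max = floor(347.5) = 347.

347


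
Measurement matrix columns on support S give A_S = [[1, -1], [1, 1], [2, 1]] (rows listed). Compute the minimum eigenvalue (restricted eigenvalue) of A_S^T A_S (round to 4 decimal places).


A_S^T A_S = [[6, 2], [2, 3]].
trace = 9.
det = 14.
disc = trace^2 - 4*det = 81 - 4*14 = 25.
sqrt(25) = 5.
lam_min = (9 - 5)/2 = 2 = 2.0000.

2.0000


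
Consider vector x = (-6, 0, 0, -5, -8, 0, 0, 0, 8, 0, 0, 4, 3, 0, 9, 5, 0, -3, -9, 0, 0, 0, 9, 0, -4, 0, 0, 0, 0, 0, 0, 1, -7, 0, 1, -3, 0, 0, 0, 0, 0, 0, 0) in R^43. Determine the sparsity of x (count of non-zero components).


Non-zero positions: [0, 3, 4, 8, 11, 12, 14, 15, 17, 18, 22, 24, 31, 32, 34, 35].
Sparsity = 16.

16


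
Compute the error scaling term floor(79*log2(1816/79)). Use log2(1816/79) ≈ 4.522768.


log2(n/k) = log2(1816/79) ≈ 4.522768.
k*log2(n/k) ≈ 79*4.522768 = 357.298672.
floor(357.298672) = 357.

357


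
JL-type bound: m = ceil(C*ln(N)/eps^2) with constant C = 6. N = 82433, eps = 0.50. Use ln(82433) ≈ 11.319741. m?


ln(82433) ≈ 11.319741.
eps^2 = 0.50^2 = 0.25.
C*ln(N)/eps^2 ≈ 6*11.319741/0.25 ≈ 271.6738.
m = ceil(271.6738) = 272.

272


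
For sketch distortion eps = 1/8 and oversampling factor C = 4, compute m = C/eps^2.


1/eps = 8.
(1/eps)^2 = 64.
m = 4*64 = 256.

256


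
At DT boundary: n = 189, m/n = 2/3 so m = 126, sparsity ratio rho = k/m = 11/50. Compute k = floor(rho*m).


m = 2/3*189 = 126.
rho = 11/50.
rho*m = 11/50*126 = 27.72.
k = floor(27.72) = 27.

27


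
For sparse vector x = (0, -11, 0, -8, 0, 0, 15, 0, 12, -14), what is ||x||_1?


Non-zero entries: [(1, -11), (3, -8), (6, 15), (8, 12), (9, -14)]
Absolute values: [11, 8, 15, 12, 14]
||x||_1 = sum = 60.

60


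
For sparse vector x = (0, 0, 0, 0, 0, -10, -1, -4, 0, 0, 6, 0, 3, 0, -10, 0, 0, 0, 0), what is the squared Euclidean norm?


Non-zero entries: [(5, -10), (6, -1), (7, -4), (10, 6), (12, 3), (14, -10)]
Squares: [100, 1, 16, 36, 9, 100]
||x||_2^2 = sum = 262.

262


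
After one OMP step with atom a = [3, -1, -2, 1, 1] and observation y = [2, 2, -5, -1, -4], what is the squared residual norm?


a^T a = 16.
a^T y = 9.
coeff = 9/16 = 9/16.
||r||^2 = 719/16.

719/16


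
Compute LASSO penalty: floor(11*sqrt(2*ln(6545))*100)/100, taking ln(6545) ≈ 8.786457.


ln(6545) ≈ 8.786457.
2*ln(n) ≈ 17.572914.
sqrt(2*ln(n)) ≈ sqrt(17.572914) ≈ 4.192006.
lambda ≈ 11*4.192006 = 46.112066.
floor(lambda*100)/100 = 46.11.

46.11


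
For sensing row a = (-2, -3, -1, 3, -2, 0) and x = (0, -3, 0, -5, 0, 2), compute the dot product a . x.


Non-zero terms: ['-3*-3', '3*-5', '0*2']
Products: [9, -15, 0]
y = sum = -6.

-6


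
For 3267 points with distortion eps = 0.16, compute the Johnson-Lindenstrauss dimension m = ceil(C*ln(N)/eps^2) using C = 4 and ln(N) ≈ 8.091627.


ln(3267) ≈ 8.091627.
eps^2 = 0.16^2 = 0.0256.
C*ln(N)/eps^2 ≈ 4*8.091627/0.0256 ≈ 1264.3167.
m = ceil(1264.3167) = 1265.

1265


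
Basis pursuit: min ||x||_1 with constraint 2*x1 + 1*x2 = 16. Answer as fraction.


Axis intercepts:
  x1 = 8, x2 = 0: L1 = 8
  x1 = 0, x2 = 16: L1 = 16
x* = (8, 0)
||x*||_1 = 8.

8


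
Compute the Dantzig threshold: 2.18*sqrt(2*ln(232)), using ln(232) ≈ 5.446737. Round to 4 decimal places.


ln(232) ≈ 5.446737.
2*ln(n) ≈ 10.893474.
sqrt(2*ln(n)) ≈ sqrt(10.893474) ≈ 3.300526.
threshold ≈ 2.18*3.300526 = 7.19514668 ≈ 7.1951.

7.1951


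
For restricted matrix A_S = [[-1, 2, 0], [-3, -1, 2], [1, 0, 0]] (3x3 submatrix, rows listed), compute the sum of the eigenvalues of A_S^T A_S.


Sum of eigenvalues of A_S^T A_S = trace(A_S^T A_S) = sum of squared column norms of A_S.
A_S^T A_S diagonal: [11, 5, 4].
trace = 11 + 5 + 4 = 20.

20


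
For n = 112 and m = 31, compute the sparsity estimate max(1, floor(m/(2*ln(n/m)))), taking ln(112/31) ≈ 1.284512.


n/m = 112/31.
ln(n/m) ≈ 1.284512.
2*ln(n/m) ≈ 2.569024.
m/(2*ln(n/m)) ≈ 31/2.569024 ≈ 12.0668.
floor = 12.
k_max = max(1, 12) = 12.

12


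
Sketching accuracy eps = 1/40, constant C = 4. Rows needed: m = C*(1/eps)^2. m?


1/eps = 40.
(1/eps)^2 = 1600.
m = 4*1600 = 6400.

6400


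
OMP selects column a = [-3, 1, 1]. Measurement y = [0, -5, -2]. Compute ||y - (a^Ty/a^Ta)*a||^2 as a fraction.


a^T a = 11.
a^T y = -7.
coeff = -7/11 = -7/11.
||r||^2 = 270/11.

270/11


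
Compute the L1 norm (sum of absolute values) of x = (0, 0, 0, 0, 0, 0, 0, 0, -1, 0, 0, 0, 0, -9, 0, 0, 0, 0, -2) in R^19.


Non-zero entries: [(8, -1), (13, -9), (18, -2)]
Absolute values: [1, 9, 2]
||x||_1 = sum = 12.

12


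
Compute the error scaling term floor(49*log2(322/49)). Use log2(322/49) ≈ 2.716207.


log2(n/k) = log2(322/49) ≈ 2.716207.
k*log2(n/k) ≈ 49*2.716207 = 133.094143.
floor(133.094143) = 133.

133


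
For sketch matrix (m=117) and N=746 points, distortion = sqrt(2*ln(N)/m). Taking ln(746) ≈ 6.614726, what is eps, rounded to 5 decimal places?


ln(746) ≈ 6.614726.
2*ln(N)/m ≈ 2*6.614726/117 ≈ 0.11307224.
eps = sqrt(0.11307224) ≈ 0.3362622 ≈ 0.33626.

0.33626


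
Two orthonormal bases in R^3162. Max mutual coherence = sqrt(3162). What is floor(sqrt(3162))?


56^2 = 3136 <= 3162 < 3249 = 57^2, so 56 <= sqrt(3162) < 57.
floor(sqrt(3162)) = 56.

56


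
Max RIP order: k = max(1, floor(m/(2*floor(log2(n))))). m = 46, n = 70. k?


floor(log2(70)) = 6.
2*6 = 12.
m/(2*floor(log2(n))) = 46/12 ≈ 3.8333.
floor = 3.
k = max(1, 3) = 3.

3


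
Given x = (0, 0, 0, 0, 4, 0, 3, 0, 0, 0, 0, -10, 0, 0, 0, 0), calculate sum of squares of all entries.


Non-zero entries: [(4, 4), (6, 3), (11, -10)]
Squares: [16, 9, 100]
||x||_2^2 = sum = 125.

125


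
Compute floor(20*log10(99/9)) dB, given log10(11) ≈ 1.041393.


||x||/||e|| = 99/9 = 11.
log10(11) ≈ 1.041393.
20*log10(||x||/||e||) ≈ 20*1.041393 = 20.82786.
floor(20.82786) = 20.

20


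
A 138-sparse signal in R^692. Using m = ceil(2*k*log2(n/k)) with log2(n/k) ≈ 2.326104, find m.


log2(n/k) = log2(692/138) ≈ 2.326104.
2*k*log2(n/k) ≈ 2*138*2.326104 = 642.004704.
m = ceil(642.004704) = 643.

643


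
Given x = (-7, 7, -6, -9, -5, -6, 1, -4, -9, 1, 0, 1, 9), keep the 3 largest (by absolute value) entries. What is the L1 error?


Sorted |x_i| descending: [9, 9, 9, 7, 7, 6, 6, 5, 4, 1, 1, 1, 0]
Keep top 3: [9, 9, 9]
Tail entries: [7, 7, 6, 6, 5, 4, 1, 1, 1, 0]
L1 error = sum of tail = 38.

38


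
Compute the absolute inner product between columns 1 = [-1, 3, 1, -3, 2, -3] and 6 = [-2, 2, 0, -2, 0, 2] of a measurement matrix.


Inner product: -1*-2 + 3*2 + 1*0 + -3*-2 + 2*0 + -3*2
Products: [2, 6, 0, 6, 0, -6]
Sum = 8.
|dot| = 8.

8


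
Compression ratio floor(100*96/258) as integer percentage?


100*m/n = 100*96/258 ≈ 37.2093.
floor = 37.

37


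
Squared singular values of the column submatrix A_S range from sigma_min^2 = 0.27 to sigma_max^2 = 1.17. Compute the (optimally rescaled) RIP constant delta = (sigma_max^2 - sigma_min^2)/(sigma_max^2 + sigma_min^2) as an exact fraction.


lambda_max - lambda_min = 1.17 - 0.27 = 0.90.
lambda_max + lambda_min = 1.17 + 0.27 = 1.44.
delta = 0.90/1.44 = 90/144 = 5/8.

5/8


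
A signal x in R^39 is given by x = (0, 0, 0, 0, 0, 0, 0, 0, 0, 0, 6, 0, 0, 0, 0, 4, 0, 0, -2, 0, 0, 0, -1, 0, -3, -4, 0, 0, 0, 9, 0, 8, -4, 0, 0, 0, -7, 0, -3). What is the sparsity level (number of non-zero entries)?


Non-zero positions: [10, 15, 18, 22, 24, 25, 29, 31, 32, 36, 38].
Sparsity = 11.

11


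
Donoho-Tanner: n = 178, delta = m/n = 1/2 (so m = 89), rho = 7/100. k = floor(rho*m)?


m = 1/2*178 = 89.
rho = 7/100.
rho*m = 7/100*89 = 6.23.
k = floor(6.23) = 6.

6


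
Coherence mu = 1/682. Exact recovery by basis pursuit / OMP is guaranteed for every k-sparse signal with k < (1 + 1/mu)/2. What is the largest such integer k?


1/mu = 682.
1 + 1/mu = 683.
(1 + 1/mu)/2 = 341.5 is not an integer, so k_max = floor(341.5) = 341.

341


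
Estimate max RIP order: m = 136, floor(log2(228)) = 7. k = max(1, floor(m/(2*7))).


floor(log2(228)) = 7.
2*7 = 14.
m/(2*floor(log2(n))) = 136/14 ≈ 9.7143.
floor = 9.
k = max(1, 9) = 9.

9


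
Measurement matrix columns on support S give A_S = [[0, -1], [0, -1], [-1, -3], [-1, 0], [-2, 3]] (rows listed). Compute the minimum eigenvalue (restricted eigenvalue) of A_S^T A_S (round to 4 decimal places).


A_S^T A_S = [[6, -3], [-3, 20]].
trace = 26.
det = 111.
disc = trace^2 - 4*det = 676 - 4*111 = 232.
sqrt(232) ≈ 15.231546.
lam_min = (26 - sqrt(232))/2 ≈ (26 - 15.231546)/2 = 5.384227 ≈ 5.3842.

5.3842


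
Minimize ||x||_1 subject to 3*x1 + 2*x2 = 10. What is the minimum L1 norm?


Axis intercepts:
  x1 = 10/3, x2 = 0: L1 = 10/3
  x1 = 0, x2 = 5: L1 = 5
x* = (10/3, 0)
||x*||_1 = 10/3.

10/3


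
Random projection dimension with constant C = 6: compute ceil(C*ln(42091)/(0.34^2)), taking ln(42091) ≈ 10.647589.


ln(42091) ≈ 10.647589.
eps^2 = 0.34^2 = 0.1156.
C*ln(N)/eps^2 ≈ 6*10.647589/0.1156 ≈ 552.643.
m = ceil(552.643) = 553.

553


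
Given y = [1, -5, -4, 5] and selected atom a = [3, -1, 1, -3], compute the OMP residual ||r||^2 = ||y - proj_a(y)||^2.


a^T a = 20.
a^T y = -11.
coeff = -11/20 = -11/20.
||r||^2 = 1219/20.

1219/20


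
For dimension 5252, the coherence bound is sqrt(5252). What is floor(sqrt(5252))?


72^2 = 5184 <= 5252 < 5329 = 73^2, so 72 <= sqrt(5252) < 73.
floor(sqrt(5252)) = 72.

72


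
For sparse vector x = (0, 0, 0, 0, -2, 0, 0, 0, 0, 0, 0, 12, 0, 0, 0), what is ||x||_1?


Non-zero entries: [(4, -2), (11, 12)]
Absolute values: [2, 12]
||x||_1 = sum = 14.

14


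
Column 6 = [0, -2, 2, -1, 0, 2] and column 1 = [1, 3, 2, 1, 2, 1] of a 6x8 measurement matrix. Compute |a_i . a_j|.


Inner product: 0*1 + -2*3 + 2*2 + -1*1 + 0*2 + 2*1
Products: [0, -6, 4, -1, 0, 2]
Sum = -1.
|dot| = 1.

1


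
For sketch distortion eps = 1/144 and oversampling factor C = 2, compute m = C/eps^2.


1/eps = 144.
(1/eps)^2 = 20736.
m = 2*20736 = 41472.

41472


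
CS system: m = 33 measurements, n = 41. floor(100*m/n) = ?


100*m/n = 100*33/41 ≈ 80.4878.
floor = 80.

80


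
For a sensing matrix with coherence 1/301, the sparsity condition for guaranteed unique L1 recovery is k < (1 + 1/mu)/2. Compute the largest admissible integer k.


1/mu = 301.
1 + 1/mu = 302.
(1 + 1/mu)/2 = 151 is an integer and the inequality is strict, so k_max = 151 - 1 = 150.

150


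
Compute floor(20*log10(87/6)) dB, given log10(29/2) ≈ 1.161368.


||x||/||e|| = 87/6 = 29/2.
log10(29/2) ≈ 1.161368.
20*log10(||x||/||e||) ≈ 20*1.161368 = 23.22736.
floor(23.22736) = 23.

23


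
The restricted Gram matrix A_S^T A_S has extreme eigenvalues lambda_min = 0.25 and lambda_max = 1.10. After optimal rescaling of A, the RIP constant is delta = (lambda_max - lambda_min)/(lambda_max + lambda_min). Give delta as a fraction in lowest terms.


lambda_max - lambda_min = 1.10 - 0.25 = 0.85.
lambda_max + lambda_min = 1.10 + 0.25 = 1.35.
delta = 0.85/1.35 = 85/135 = 17/27.

17/27


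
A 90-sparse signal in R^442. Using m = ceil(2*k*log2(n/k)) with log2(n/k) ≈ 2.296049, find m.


log2(n/k) = log2(442/90) ≈ 2.296049.
2*k*log2(n/k) ≈ 2*90*2.296049 = 413.28882.
m = ceil(413.28882) = 414.

414


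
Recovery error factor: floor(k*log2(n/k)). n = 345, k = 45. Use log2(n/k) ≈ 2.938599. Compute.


log2(n/k) = log2(345/45) ≈ 2.938599.
k*log2(n/k) ≈ 45*2.938599 = 132.236955.
floor(132.236955) = 132.

132


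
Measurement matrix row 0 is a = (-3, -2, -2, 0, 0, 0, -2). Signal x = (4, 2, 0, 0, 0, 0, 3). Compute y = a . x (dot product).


Non-zero terms: ['-3*4', '-2*2', '-2*3']
Products: [-12, -4, -6]
y = sum = -22.

-22


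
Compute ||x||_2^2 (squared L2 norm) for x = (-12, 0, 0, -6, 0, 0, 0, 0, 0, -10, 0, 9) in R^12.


Non-zero entries: [(0, -12), (3, -6), (9, -10), (11, 9)]
Squares: [144, 36, 100, 81]
||x||_2^2 = sum = 361.

361


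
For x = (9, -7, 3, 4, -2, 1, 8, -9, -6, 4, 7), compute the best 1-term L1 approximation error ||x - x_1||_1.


Sorted |x_i| descending: [9, 9, 8, 7, 7, 6, 4, 4, 3, 2, 1]
Keep top 1: [9]
Tail entries: [9, 8, 7, 7, 6, 4, 4, 3, 2, 1]
L1 error = sum of tail = 51.

51


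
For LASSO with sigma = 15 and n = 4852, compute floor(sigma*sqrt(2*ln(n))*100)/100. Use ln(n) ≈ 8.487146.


ln(4852) ≈ 8.487146.
2*ln(n) ≈ 16.974292.
sqrt(2*ln(n)) ≈ sqrt(16.974292) ≈ 4.119987.
lambda ≈ 15*4.119987 = 61.799805.
floor(lambda*100)/100 = 61.79.

61.79


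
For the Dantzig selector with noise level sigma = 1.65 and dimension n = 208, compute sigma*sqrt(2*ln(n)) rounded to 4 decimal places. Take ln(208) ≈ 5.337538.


ln(208) ≈ 5.337538.
2*ln(n) ≈ 10.675076.
sqrt(2*ln(n)) ≈ sqrt(10.675076) ≈ 3.267273.
threshold ≈ 1.65*3.267273 = 5.39100045 ≈ 5.3910.

5.3910


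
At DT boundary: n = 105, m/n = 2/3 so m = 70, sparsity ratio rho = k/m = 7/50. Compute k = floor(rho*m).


m = 2/3*105 = 70.
rho = 7/50.
rho*m = 7/50*70 = 9.8.
k = floor(9.8) = 9.

9


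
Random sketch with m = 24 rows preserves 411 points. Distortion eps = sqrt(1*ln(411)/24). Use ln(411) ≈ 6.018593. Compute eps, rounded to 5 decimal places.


ln(411) ≈ 6.018593.
1*ln(N)/m ≈ 1*6.018593/24 ≈ 0.25077471.
eps = sqrt(0.25077471) ≈ 0.5007741 ≈ 0.50077.

0.50077


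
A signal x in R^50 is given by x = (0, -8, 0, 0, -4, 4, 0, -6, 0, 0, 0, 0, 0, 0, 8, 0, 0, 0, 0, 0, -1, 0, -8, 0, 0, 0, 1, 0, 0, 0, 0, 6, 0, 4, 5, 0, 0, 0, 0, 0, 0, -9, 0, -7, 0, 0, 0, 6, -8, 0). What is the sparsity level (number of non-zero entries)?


Non-zero positions: [1, 4, 5, 7, 14, 20, 22, 26, 31, 33, 34, 41, 43, 47, 48].
Sparsity = 15.

15


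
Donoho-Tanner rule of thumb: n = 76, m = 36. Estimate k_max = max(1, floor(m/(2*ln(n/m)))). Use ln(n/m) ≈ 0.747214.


n/m = 76/36 = 19/9.
ln(n/m) ≈ 0.747214.
2*ln(n/m) ≈ 1.494428.
m/(2*ln(n/m)) ≈ 36/1.494428 ≈ 24.0895.
floor = 24.
k_max = max(1, 24) = 24.

24


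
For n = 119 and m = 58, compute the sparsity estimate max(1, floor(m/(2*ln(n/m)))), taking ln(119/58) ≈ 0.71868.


n/m = 119/58.
ln(n/m) ≈ 0.71868.
2*ln(n/m) ≈ 1.43736.
m/(2*ln(n/m)) ≈ 58/1.43736 ≈ 40.3518.
floor = 40.
k_max = max(1, 40) = 40.

40


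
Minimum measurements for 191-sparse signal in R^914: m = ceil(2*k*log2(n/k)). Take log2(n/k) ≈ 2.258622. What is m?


log2(n/k) = log2(914/191) ≈ 2.258622.
2*k*log2(n/k) ≈ 2*191*2.258622 = 862.793604.
m = ceil(862.793604) = 863.

863


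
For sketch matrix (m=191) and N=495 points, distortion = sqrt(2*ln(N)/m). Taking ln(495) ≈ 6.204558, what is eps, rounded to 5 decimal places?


ln(495) ≈ 6.204558.
2*ln(N)/m ≈ 2*6.204558/191 ≈ 0.06496919.
eps = sqrt(0.06496919) ≈ 0.2548905 ≈ 0.25489.

0.25489


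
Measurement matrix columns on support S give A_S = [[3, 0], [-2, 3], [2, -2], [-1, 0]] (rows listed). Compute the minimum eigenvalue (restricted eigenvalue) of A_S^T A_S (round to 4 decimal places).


A_S^T A_S = [[18, -10], [-10, 13]].
trace = 31.
det = 134.
disc = trace^2 - 4*det = 961 - 4*134 = 425.
sqrt(425) ≈ 20.615528.
lam_min = (31 - sqrt(425))/2 ≈ (31 - 20.615528)/2 = 5.192236 ≈ 5.1922.

5.1922
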